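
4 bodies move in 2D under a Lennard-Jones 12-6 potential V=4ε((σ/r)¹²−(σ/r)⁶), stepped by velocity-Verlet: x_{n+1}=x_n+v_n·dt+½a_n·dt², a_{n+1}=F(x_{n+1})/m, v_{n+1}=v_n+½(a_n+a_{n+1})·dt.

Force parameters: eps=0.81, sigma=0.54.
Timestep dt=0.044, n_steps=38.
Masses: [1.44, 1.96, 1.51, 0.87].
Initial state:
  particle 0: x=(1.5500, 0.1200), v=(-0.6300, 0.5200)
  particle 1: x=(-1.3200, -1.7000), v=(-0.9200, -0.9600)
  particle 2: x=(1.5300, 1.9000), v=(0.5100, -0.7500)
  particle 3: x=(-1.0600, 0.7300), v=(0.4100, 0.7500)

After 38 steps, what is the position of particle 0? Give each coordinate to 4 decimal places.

(0.5391, 1.0423)

step 0: x0=(1.5500, 0.1200) x1=(-1.3200, -1.7000) x2=(1.5300, 1.9000) x3=(-1.0600, 0.7300)
step 1: x0=(1.5223, 0.1429) x1=(-1.3605, -1.7422) x2=(1.5524, 1.8670) x3=(-1.0420, 0.7630)
step 2: x0=(1.4946, 0.1658) x1=(-1.4010, -1.7845) x2=(1.5749, 1.8340) x3=(-1.0239, 0.7960)
step 3: x0=(1.4668, 0.1887) x1=(-1.4414, -1.8267) x2=(1.5973, 1.8009) x3=(-1.0059, 0.8290)
step 4: x0=(1.4391, 0.2116) x1=(-1.4819, -1.8690) x2=(1.6198, 1.7679) x3=(-0.9878, 0.8620)
step 5: x0=(1.4114, 0.2346) x1=(-1.5224, -1.9112) x2=(1.6422, 1.7348) x3=(-0.9698, 0.8950)
step 6: x0=(1.3837, 0.2576) x1=(-1.5629, -1.9534) x2=(1.6646, 1.7017) x3=(-0.9517, 0.9280)
step 7: x0=(1.3560, 0.2807) x1=(-1.6034, -1.9957) x2=(1.6870, 1.6685) x3=(-0.9337, 0.9610)
step 8: x0=(1.3283, 0.3038) x1=(-1.6438, -2.0379) x2=(1.7094, 1.6353) x3=(-0.9156, 0.9940)
step 9: x0=(1.3006, 0.3269) x1=(-1.6843, -2.0801) x2=(1.7318, 1.6020) x3=(-0.8976, 1.0269)
step 10: x0=(1.2729, 0.3502) x1=(-1.7248, -2.1224) x2=(1.7542, 1.5687) x3=(-0.8795, 1.0599)
step 11: x0=(1.2453, 0.3735) x1=(-1.7653, -2.1646) x2=(1.7765, 1.5353) x3=(-0.8614, 1.0929)
step 12: x0=(1.2177, 0.3969) x1=(-1.8058, -2.2068) x2=(1.7988, 1.5017) x3=(-0.8433, 1.1259)
step 13: x0=(1.1902, 0.4205) x1=(-1.8462, -2.2491) x2=(1.8210, 1.4681) x3=(-0.8253, 1.1589)
step 14: x0=(1.1628, 0.4442) x1=(-1.8867, -2.2913) x2=(1.8432, 1.4343) x3=(-0.8072, 1.1919)
step 15: x0=(1.1355, 0.4680) x1=(-1.9272, -2.3336) x2=(1.8652, 1.4004) x3=(-0.7891, 1.2249)
step 16: x0=(1.1082, 0.4920) x1=(-1.9677, -2.3758) x2=(1.8871, 1.3664) x3=(-0.7710, 1.2578)
step 17: x0=(1.0811, 0.5162) x1=(-2.0081, -2.4180) x2=(1.9089, 1.3322) x3=(-0.7529, 1.2908)
step 18: x0=(1.0542, 0.5405) x1=(-2.0486, -2.4603) x2=(1.9306, 1.2978) x3=(-0.7348, 1.3238)
step 19: x0=(1.0274, 0.5649) x1=(-2.0891, -2.5025) x2=(1.9521, 1.2633) x3=(-0.7166, 1.3568)
step 20: x0=(1.0008, 0.5895) x1=(-2.1296, -2.5447) x2=(1.9734, 1.2287) x3=(-0.6985, 1.3897)
step 21: x0=(0.9744, 0.6142) x1=(-2.1701, -2.5870) x2=(1.9945, 1.1940) x3=(-0.6804, 1.4227)
step 22: x0=(0.9482, 0.6391) x1=(-2.2105, -2.6292) x2=(2.0155, 1.1591) x3=(-0.6622, 1.4556)
step 23: x0=(0.9221, 0.6640) x1=(-2.2510, -2.6714) x2=(2.0363, 1.1242) x3=(-0.6440, 1.4886)
step 24: x0=(0.8961, 0.6890) x1=(-2.2915, -2.7137) x2=(2.0569, 1.0892) x3=(-0.6258, 1.5215)
step 25: x0=(0.8703, 0.7140) x1=(-2.3320, -2.7559) x2=(2.0774, 1.0542) x3=(-0.6076, 1.5544)
step 26: x0=(0.8447, 0.7391) x1=(-2.3725, -2.7981) x2=(2.0978, 1.0191) x3=(-0.5893, 1.5873)
step 27: x0=(0.8191, 0.7642) x1=(-2.4129, -2.8404) x2=(2.1181, 0.9841) x3=(-0.5711, 1.6202)
step 28: x0=(0.7935, 0.7894) x1=(-2.4534, -2.8826) x2=(2.1383, 0.9490) x3=(-0.5528, 1.6531)
step 29: x0=(0.7681, 0.8145) x1=(-2.4939, -2.9248) x2=(2.1584, 0.9139) x3=(-0.5344, 1.6860)
step 30: x0=(0.7426, 0.8397) x1=(-2.5344, -2.9671) x2=(2.1785, 0.8787) x3=(-0.5161, 1.7188)
step 31: x0=(0.7172, 0.8649) x1=(-2.5748, -3.0093) x2=(2.1985, 0.8436) x3=(-0.4976, 1.7516)
step 32: x0=(0.6918, 0.8902) x1=(-2.6153, -3.0515) x2=(2.2185, 0.8085) x3=(-0.4792, 1.7844)
step 33: x0=(0.6664, 0.9154) x1=(-2.6558, -3.0938) x2=(2.2384, 0.7734) x3=(-0.4607, 1.8171)
step 34: x0=(0.6410, 0.9407) x1=(-2.6963, -3.1360) x2=(2.2583, 0.7383) x3=(-0.4421, 1.8497)
step 35: x0=(0.6156, 0.9660) x1=(-2.7368, -3.1783) x2=(2.2782, 0.7032) x3=(-0.4234, 1.8824)
step 36: x0=(0.5901, 0.9914) x1=(-2.7772, -3.2205) x2=(2.2981, 0.6681) x3=(-0.4047, 1.9149)
step 37: x0=(0.5646, 1.0168) x1=(-2.8177, -3.2627) x2=(2.3179, 0.6330) x3=(-0.3858, 1.9473)
step 38: x0=(0.5391, 1.0423) x1=(-2.8582, -3.3050) x2=(2.3378, 0.5979) x3=(-0.3669, 1.9797)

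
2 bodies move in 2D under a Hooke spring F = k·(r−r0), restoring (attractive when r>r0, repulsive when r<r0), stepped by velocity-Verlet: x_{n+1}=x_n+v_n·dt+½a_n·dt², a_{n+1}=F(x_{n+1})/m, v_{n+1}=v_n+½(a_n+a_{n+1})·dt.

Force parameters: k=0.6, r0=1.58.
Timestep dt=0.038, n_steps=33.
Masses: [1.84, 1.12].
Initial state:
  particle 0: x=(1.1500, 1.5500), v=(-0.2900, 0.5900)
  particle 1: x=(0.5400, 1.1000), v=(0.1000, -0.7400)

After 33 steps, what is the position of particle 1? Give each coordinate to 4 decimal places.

(0.5609, 0.0470)

step 0: x0=(1.1500, 1.5500) x1=(0.5400, 1.1000)
step 1: x0=(1.1391, 1.5725) x1=(0.5435, 1.0717)
step 2: x0=(1.1286, 1.5953) x1=(0.5466, 1.0430)
step 3: x0=(1.1183, 1.6183) x1=(0.5492, 1.0139)
step 4: x0=(1.1082, 1.6416) x1=(0.5515, 0.9843)
step 5: x0=(1.0983, 1.6652) x1=(0.5534, 0.9543)
step 6: x0=(1.0887, 1.6890) x1=(0.5549, 0.9240)
step 7: x0=(1.0792, 1.7130) x1=(0.5562, 0.8932)
step 8: x0=(1.0699, 1.7373) x1=(0.5572, 0.8620)
step 9: x0=(1.0607, 1.7618) x1=(0.5580, 0.8304)
step 10: x0=(1.0516, 1.7866) x1=(0.5586, 0.7985)
step 11: x0=(1.0426, 1.8115) x1=(0.5590, 0.7662)
step 12: x0=(1.0338, 1.8366) x1=(0.5593, 0.7336)
step 13: x0=(1.0249, 1.8619) x1=(0.5595, 0.7008)
step 14: x0=(1.0162, 1.8874) x1=(0.5596, 0.6678)
step 15: x0=(1.0075, 1.9129) x1=(0.5596, 0.6345)
step 16: x0=(0.9988, 1.9386) x1=(0.5596, 0.6011)
step 17: x0=(0.9901, 1.9643) x1=(0.5595, 0.5675)
step 18: x0=(0.9815, 1.9901) x1=(0.5594, 0.5339)
step 19: x0=(0.9729, 2.0159) x1=(0.5592, 0.5002)
step 20: x0=(0.9642, 2.0417) x1=(0.5591, 0.4665)
step 21: x0=(0.9556, 2.0675) x1=(0.5590, 0.4328)
step 22: x0=(0.9469, 2.0932) x1=(0.5589, 0.3992)
step 23: x0=(0.9383, 2.1189) x1=(0.5588, 0.3658)
step 24: x0=(0.9296, 2.1445) x1=(0.5588, 0.3325)
step 25: x0=(0.9209, 2.1699) x1=(0.5588, 0.2993)
step 26: x0=(0.9122, 2.1952) x1=(0.5588, 0.2665)
step 27: x0=(0.9034, 2.2204) x1=(0.5589, 0.2339)
step 28: x0=(0.8946, 2.2453) x1=(0.5591, 0.2017)
step 29: x0=(0.8857, 2.2700) x1=(0.5593, 0.1698)
step 30: x0=(0.8769, 2.2944) x1=(0.5596, 0.1384)
step 31: x0=(0.8679, 2.3186) x1=(0.5600, 0.1074)
step 32: x0=(0.8590, 2.3424) x1=(0.5604, 0.0769)
step 33: x0=(0.8500, 2.3660) x1=(0.5609, 0.0470)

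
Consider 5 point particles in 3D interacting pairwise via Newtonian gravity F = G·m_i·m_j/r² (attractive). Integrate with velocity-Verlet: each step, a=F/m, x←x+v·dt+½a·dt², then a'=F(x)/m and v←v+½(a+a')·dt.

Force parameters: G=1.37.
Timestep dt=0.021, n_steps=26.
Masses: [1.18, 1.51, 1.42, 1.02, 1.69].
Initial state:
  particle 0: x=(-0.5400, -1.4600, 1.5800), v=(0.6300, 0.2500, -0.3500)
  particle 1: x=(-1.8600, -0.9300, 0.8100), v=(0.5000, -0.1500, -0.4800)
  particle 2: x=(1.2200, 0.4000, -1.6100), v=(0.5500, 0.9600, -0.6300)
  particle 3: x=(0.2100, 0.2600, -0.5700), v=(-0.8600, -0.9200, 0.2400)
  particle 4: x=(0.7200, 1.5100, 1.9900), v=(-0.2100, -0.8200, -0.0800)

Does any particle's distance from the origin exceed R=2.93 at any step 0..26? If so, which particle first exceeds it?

no

step 0: x0=(-0.5400, -1.4600, 1.5800) x1=(-1.8600, -0.9300, 0.8100) x2=(1.2200, 0.4000, -1.6100) x3=(0.2100, 0.2600, -0.5700) x4=(0.7200, 1.5100, 1.9900)
step 1: x0=(-0.5269, -1.4546, 1.5725) x1=(-1.8493, -0.9331, 0.8000) x2=(1.2314, 0.4201, -1.6231) x3=(0.1920, 0.2407, -0.5650) x4=(0.7156, 1.4927, 1.9882)
step 2: x0=(-0.5140, -1.4490, 1.5648) x1=(-1.8383, -0.9363, 0.7900) x2=(1.2426, 0.4402, -1.6358) x3=(0.1742, 0.2213, -0.5600) x4=(0.7110, 1.4753, 1.9863)
step 3: x0=(-0.5012, -1.4430, 1.5568) x1=(-1.8268, -0.9394, 0.7801) x2=(1.2535, 0.4603, -1.6482) x3=(0.1566, 0.2020, -0.5550) x4=(0.7064, 1.4576, 1.9843)
step 4: x0=(-0.4887, -1.4368, 1.5486) x1=(-1.8150, -0.9425, 0.7703) x2=(1.2641, 0.4802, -1.6603) x3=(0.1391, 0.1827, -0.5501) x4=(0.7017, 1.4399, 1.9821)
step 5: x0=(-0.4764, -1.4303, 1.5401) x1=(-1.8028, -0.9456, 0.7606) x2=(1.2746, 0.5001, -1.6721) x3=(0.1218, 0.1633, -0.5451) x4=(0.6970, 1.4220, 1.9797)
step 6: x0=(-0.4643, -1.4236, 1.5313) x1=(-1.7902, -0.9486, 0.7510) x2=(1.2848, 0.5200, -1.6837) x3=(0.1045, 0.1440, -0.5401) x4=(0.6921, 1.4039, 1.9772)
step 7: x0=(-0.4524, -1.4166, 1.5223) x1=(-1.7773, -0.9517, 0.7415) x2=(1.2948, 0.5398, -1.6949) x3=(0.0874, 0.1246, -0.5350) x4=(0.6872, 1.3857, 1.9745)
step 8: x0=(-0.4408, -1.4093, 1.5130) x1=(-1.7639, -0.9547, 0.7320) x2=(1.3045, 0.5595, -1.7059) x3=(0.0704, 0.1053, -0.5299) x4=(0.6822, 1.3673, 1.9717)
step 9: x0=(-0.4293, -1.4017, 1.5035) x1=(-1.7502, -0.9576, 0.7226) x2=(1.3141, 0.5791, -1.7167) x3=(0.0535, 0.0860, -0.5246) x4=(0.6771, 1.3487, 1.9687)
step 10: x0=(-0.4181, -1.3938, 1.4937) x1=(-1.7361, -0.9605, 0.7133) x2=(1.3235, 0.5986, -1.7271) x3=(0.0366, 0.0666, -0.5193) x4=(0.6720, 1.3300, 1.9655)
step 11: x0=(-0.4070, -1.3856, 1.4836) x1=(-1.7215, -0.9634, 0.7041) x2=(1.3327, 0.6181, -1.7373) x3=(0.0198, 0.0473, -0.5138) x4=(0.6667, 1.3111, 1.9622)
step 12: x0=(-0.3962, -1.3772, 1.4732) x1=(-1.7066, -0.9663, 0.6950) x2=(1.3417, 0.6375, -1.7473) x3=(0.0031, 0.0279, -0.5083) x4=(0.6614, 1.2920, 1.9587)
step 13: x0=(-0.3857, -1.3685, 1.4626) x1=(-1.6912, -0.9691, 0.6859) x2=(1.3505, 0.6568, -1.7571) x3=(-0.0136, 0.0086, -0.5026) x4=(0.6559, 1.2728, 1.9551)
step 14: x0=(-0.3753, -1.3595, 1.4516) x1=(-1.6754, -0.9718, 0.6770) x2=(1.3591, 0.6760, -1.7666) x3=(-0.0303, -0.0108, -0.4967) x4=(0.6504, 1.2534, 1.9513)
step 15: x0=(-0.3652, -1.3502, 1.4404) x1=(-1.6592, -0.9745, 0.6681) x2=(1.3676, 0.6952, -1.7759) x3=(-0.0469, -0.0302, -0.4906) x4=(0.6448, 1.2338, 1.9473)
step 16: x0=(-0.3553, -1.3406, 1.4289) x1=(-1.6425, -0.9771, 0.6593) x2=(1.3758, 0.7143, -1.7849) x3=(-0.0635, -0.0496, -0.4844) x4=(0.6391, 1.2141, 1.9432)
step 17: x0=(-0.3456, -1.3307, 1.4171) x1=(-1.6255, -0.9797, 0.6506) x2=(1.3840, 0.7333, -1.7938) x3=(-0.0801, -0.0691, -0.4780) x4=(0.6333, 1.1942, 1.9389)
step 18: x0=(-0.3362, -1.3205, 1.4050) x1=(-1.6079, -0.9822, 0.6420) x2=(1.3919, 0.7522, -1.8024) x3=(-0.0967, -0.0886, -0.4713) x4=(0.6274, 1.1741, 1.9344)
step 19: x0=(-0.3271, -1.3100, 1.3926) x1=(-1.5900, -0.9847, 0.6334) x2=(1.3997, 0.7710, -1.8109) x3=(-0.1133, -0.1081, -0.4645) x4=(0.6214, 1.1538, 1.9298)
step 20: x0=(-0.3182, -1.2991, 1.3798) x1=(-1.5715, -0.9870, 0.6250) x2=(1.4074, 0.7897, -1.8191) x3=(-0.1300, -0.1276, -0.4574) x4=(0.6153, 1.1333, 1.9249)
step 21: x0=(-0.3095, -1.2880, 1.3668) x1=(-1.5526, -0.9893, 0.6166) x2=(1.4149, 0.8084, -1.8271) x3=(-0.1466, -0.1472, -0.4500) x4=(0.6091, 1.1127, 1.9199)
step 22: x0=(-0.3011, -1.2766, 1.3534) x1=(-1.5332, -0.9915, 0.6083) x2=(1.4223, 0.8269, -1.8349) x3=(-0.1633, -0.1669, -0.4424) x4=(0.6029, 1.0919, 1.9148)
step 23: x0=(-0.2930, -1.2648, 1.3397) x1=(-1.5133, -0.9936, 0.6001) x2=(1.4295, 0.8454, -1.8426) x3=(-0.1800, -0.1866, -0.4344) x4=(0.5965, 1.0708, 1.9094)
step 24: x0=(-0.2852, -1.2528, 1.3256) x1=(-1.4929, -0.9956, 0.5920) x2=(1.4366, 0.8638, -1.8500) x3=(-0.1968, -0.2065, -0.4262) x4=(0.5900, 1.0496, 1.9038)
step 25: x0=(-0.2777, -1.2404, 1.3112) x1=(-1.4720, -0.9975, 0.5840) x2=(1.4435, 0.8821, -1.8573) x3=(-0.2137, -0.2263, -0.4176) x4=(0.5834, 1.0282, 1.8981)
step 26: x0=(-0.2704, -1.2276, 1.2964) x1=(-1.4505, -0.9993, 0.5761) x2=(1.4503, 0.9003, -1.8643) x3=(-0.2306, -0.2463, -0.4087) x4=(0.5767, 1.0066, 1.8922)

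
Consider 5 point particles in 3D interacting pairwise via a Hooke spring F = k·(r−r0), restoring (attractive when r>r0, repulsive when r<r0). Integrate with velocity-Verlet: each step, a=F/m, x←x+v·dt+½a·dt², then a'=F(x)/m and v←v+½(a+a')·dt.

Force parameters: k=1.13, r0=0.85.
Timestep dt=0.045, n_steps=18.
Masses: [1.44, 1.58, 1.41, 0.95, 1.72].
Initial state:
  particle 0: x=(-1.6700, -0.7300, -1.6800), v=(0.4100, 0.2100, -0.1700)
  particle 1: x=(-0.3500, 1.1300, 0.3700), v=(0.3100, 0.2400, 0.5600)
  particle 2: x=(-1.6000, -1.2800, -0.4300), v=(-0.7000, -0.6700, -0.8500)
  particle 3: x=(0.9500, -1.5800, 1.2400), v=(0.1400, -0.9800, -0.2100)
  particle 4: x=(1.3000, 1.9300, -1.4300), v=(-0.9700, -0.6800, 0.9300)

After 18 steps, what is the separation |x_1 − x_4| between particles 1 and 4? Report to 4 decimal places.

0.5442

step 0: x0=(-1.6700, -0.7300, -1.6800) x1=(-0.3500, 1.1300, 0.3700) x2=(-1.6000, -1.2800, -0.4300) x3=(0.9500, -1.5800, 1.2400) x4=(1.3000, 1.9300, -1.4300)
step 1: x0=(-1.6473, -0.7185, -1.6841) x1=(-0.3359, 1.1376, 0.3933) x2=(-1.6274, -1.3067, -0.4679) x3=(0.9508, -1.6172, 1.2230) x4=(1.2523, 1.8940, -1.3855)
step 2: x0=(-1.6162, -0.7031, -1.6811) x1=(-0.3216, 1.1385, 0.4127) x2=(-1.6466, -1.3264, -0.5047) x3=(0.9405, -1.6406, 1.1909) x4=(1.1968, 1.8475, -1.3360)
step 3: x0=(-1.5769, -0.6840, -1.6710) x1=(-0.3073, 1.1327, 0.4282) x2=(-1.6574, -1.3391, -0.5402) x3=(0.9191, -1.6499, 1.1442) x4=(1.1337, 1.7906, -1.2817)
step 4: x0=(-1.5299, -0.6613, -1.6539) x1=(-0.2930, 1.1201, 0.4397) x2=(-1.6599, -1.3449, -0.5742) x3=(0.8867, -1.6455, 1.0834) x4=(1.0635, 1.7236, -1.2230)
step 5: x0=(-1.4753, -0.6353, -1.6299) x1=(-0.2791, 1.1007, 0.4471) x2=(-1.6543, -1.3438, -0.6066) x3=(0.8437, -1.6274, 1.0090) x4=(0.9864, 1.6469, -1.1603)
step 6: x0=(-1.4138, -0.6062, -1.5993) x1=(-0.2655, 1.0747, 0.4504) x2=(-1.6408, -1.3360, -0.6371) x3=(0.7905, -1.5961, 0.9220) x4=(0.9030, 1.5609, -1.0939)
step 7: x0=(-1.3457, -0.5742, -1.5623) x1=(-0.2524, 1.0421, 0.4498) x2=(-1.6195, -1.3217, -0.6656) x3=(0.7275, -1.5521, 0.8231) x4=(0.8137, 1.4662, -1.0243)
step 8: x0=(-1.2717, -0.5395, -1.5192) x1=(-0.2401, 1.0031, 0.4451) x2=(-1.5908, -1.3011, -0.6920) x3=(0.6553, -1.4961, 0.7134) x4=(0.7189, 1.3633, -0.9519)
step 9: x0=(-1.1922, -0.5026, -1.4704) x1=(-0.2286, 0.9581, 0.4366) x2=(-1.5551, -1.2744, -0.7162) x3=(0.5748, -1.4289, 0.5941) x4=(0.6192, 1.2529, -0.8771)
step 10: x0=(-1.1079, -0.4635, -1.4163) x1=(-0.2180, 0.9072, 0.4244) x2=(-1.5128, -1.2420, -0.7382) x3=(0.4867, -1.3514, 0.4664) x4=(0.5152, 1.1356, -0.8005)
step 11: x0=(-1.0195, -0.4227, -1.3575) x1=(-0.2084, 0.8510, 0.4085) x2=(-1.4644, -1.2041, -0.7580) x3=(0.3918, -1.2646, 0.3316) x4=(0.4074, 1.0123, -0.7226)
step 12: x0=(-0.9276, -0.3803, -1.2943) x1=(-0.2000, 0.7898, 0.3892) x2=(-1.4105, -1.1612, -0.7756) x3=(0.2913, -1.1697, 0.1911) x4=(0.2964, 0.8837, -0.6437)
step 13: x0=(-0.8330, -0.3366, -1.2273) x1=(-0.1928, 0.7240, 0.3667) x2=(-1.3517, -1.1138, -0.7911) x3=(0.1860, -1.0679, 0.0462) x4=(0.1828, 0.7505, -0.5644)
step 14: x0=(-0.7363, -0.2920, -1.1572) x1=(-0.1869, 0.6542, 0.3414) x2=(-1.2887, -1.0621, -0.8045) x3=(0.0770, -0.9604, -0.1018) x4=(0.0672, 0.6137, -0.4850)
step 15: x0=(-0.6382, -0.2466, -1.0846) x1=(-0.1822, 0.5809, 0.3135) x2=(-1.2220, -1.0067, -0.8160) x3=(-0.0347, -0.8486, -0.2516) x4=(-0.0500, 0.4741, -0.4060)
step 16: x0=(-0.5393, -0.2008, -1.0102) x1=(-0.1787, 0.5047, 0.2833) x2=(-1.1524, -0.9481, -0.8258) x3=(-0.1479, -0.7338, -0.4019) x4=(-0.1682, 0.3325, -0.3276)
step 17: x0=(-0.4403, -0.1546, -0.9346) x1=(-0.1763, 0.4261, 0.2513) x2=(-1.0805, -0.8869, -0.8339) x3=(-0.2618, -0.6173, -0.5518) x4=(-0.2871, 0.1896, -0.2499)
step 18: x0=(-0.3414, -0.1080, -0.8587) x1=(-0.1747, 0.3458, 0.2178) x2=(-1.0071, -0.8235, -0.8407) x3=(-0.3757, -0.5004, -0.7008) x4=(-0.4065, 0.0460, -0.1728)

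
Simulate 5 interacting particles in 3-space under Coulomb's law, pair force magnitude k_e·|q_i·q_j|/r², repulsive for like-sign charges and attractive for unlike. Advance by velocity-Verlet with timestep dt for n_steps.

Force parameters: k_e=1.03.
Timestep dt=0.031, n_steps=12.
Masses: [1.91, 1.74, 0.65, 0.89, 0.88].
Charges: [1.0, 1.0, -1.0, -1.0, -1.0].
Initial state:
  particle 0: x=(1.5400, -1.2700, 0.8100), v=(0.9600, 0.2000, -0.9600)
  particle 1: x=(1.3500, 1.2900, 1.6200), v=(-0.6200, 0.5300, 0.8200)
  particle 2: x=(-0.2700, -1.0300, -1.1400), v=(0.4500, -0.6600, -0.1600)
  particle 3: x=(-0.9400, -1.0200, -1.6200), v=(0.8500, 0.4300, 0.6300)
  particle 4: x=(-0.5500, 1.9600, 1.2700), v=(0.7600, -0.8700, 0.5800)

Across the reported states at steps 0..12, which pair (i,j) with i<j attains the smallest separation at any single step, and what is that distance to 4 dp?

step 0: x0=(1.5400, -1.2700, 0.8100) x1=(1.3500, 1.2900, 1.6200) x2=(-0.2700, -1.0300, -1.1400) x3=(-0.9400, -1.0200, -1.6200) x4=(-0.5500, 1.9600, 1.2700)
step 1: x0=(1.5697, -1.2638, 0.7802) x1=(1.3307, 1.3065, 1.6454) x2=(-0.2550, -1.0505, -1.1442) x3=(-0.9143, -1.0067, -1.6009) x4=(-0.5263, 1.9330, 1.2880)
step 2: x0=(1.5993, -1.2577, 0.7503) x1=(1.3112, 1.3230, 1.6708) x2=(-0.2380, -1.0712, -1.1470) x3=(-0.8899, -0.9933, -1.5828) x4=(-0.5023, 1.9060, 1.3062)
step 3: x0=(1.6289, -1.2515, 0.7203) x1=(1.2916, 1.3397, 1.6961) x2=(-0.2186, -1.0921, -1.1482) x3=(-0.8669, -0.9797, -1.5655) x4=(-0.4779, 1.8789, 1.3245)
step 4: x0=(1.6583, -1.2454, 0.6902) x1=(1.2718, 1.3564, 1.7213) x2=(-0.1971, -1.1134, -1.1479) x3=(-0.8453, -0.9660, -1.5492) x4=(-0.4533, 1.8517, 1.3430)
step 5: x0=(1.6876, -1.2393, 0.6599) x1=(1.2517, 1.3732, 1.7465) x2=(-0.1732, -1.1353, -1.1461) x3=(-0.8252, -0.9518, -1.5338) x4=(-0.4282, 1.8246, 1.3616)
step 6: x0=(1.7168, -1.2333, 0.6296) x1=(1.2315, 1.3900, 1.7717) x2=(-0.1470, -1.1578, -1.1430) x3=(-0.8065, -0.9373, -1.5193) x4=(-0.4028, 1.7973, 1.3804)
step 7: x0=(1.7460, -1.2272, 0.5992) x1=(1.2111, 1.4070, 1.7967) x2=(-0.1185, -1.1809, -1.1385) x3=(-0.7892, -0.9224, -1.5055) x4=(-0.3770, 1.7700, 1.3993)
step 8: x0=(1.7750, -1.2212, 0.5687) x1=(1.1904, 1.4240, 1.8218) x2=(-0.0880, -1.2049, -1.1328) x3=(-0.7732, -0.9069, -1.4925) x4=(-0.3508, 1.7427, 1.4185)
step 9: x0=(1.8039, -1.2152, 0.5381) x1=(1.1695, 1.4410, 1.8467) x2=(-0.0553, -1.2296, -1.1260) x3=(-0.7585, -0.8908, -1.4801) x4=(-0.3241, 1.7153, 1.4378)
step 10: x0=(1.8327, -1.2092, 0.5074) x1=(1.1483, 1.4582, 1.8716) x2=(-0.0208, -1.2552, -1.1182) x3=(-0.7449, -0.8742, -1.4683) x4=(-0.2969, 1.6879, 1.4573)
step 11: x0=(1.8614, -1.2032, 0.4765) x1=(1.1269, 1.4753, 1.8964) x2=(0.0155, -1.2817, -1.1095) x3=(-0.7323, -0.8570, -1.4570) x4=(-0.2692, 1.6605, 1.4770)
step 12: x0=(1.8900, -1.1973, 0.4456) x1=(1.1052, 1.4926, 1.9211) x2=(0.0535, -1.3089, -1.0999) x3=(-0.7207, -0.8393, -1.4461) x4=(-0.2410, 1.6330, 1.4970)

pair (2,3), distance 0.7766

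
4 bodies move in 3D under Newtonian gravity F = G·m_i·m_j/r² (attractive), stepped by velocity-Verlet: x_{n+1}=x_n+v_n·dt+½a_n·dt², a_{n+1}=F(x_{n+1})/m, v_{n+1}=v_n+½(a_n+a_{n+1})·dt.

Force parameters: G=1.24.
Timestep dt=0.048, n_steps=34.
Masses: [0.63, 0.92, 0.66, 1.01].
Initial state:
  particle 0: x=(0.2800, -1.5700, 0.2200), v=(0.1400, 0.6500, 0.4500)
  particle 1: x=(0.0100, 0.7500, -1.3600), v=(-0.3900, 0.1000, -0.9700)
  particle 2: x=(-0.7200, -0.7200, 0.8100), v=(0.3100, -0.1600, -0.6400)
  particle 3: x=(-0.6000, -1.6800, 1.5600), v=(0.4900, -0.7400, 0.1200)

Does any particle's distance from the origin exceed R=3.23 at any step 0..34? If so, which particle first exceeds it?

step 0: x0=(0.2800, -1.5700, 0.2200) x1=(0.0100, 0.7500, -1.3600) x2=(-0.7200, -0.7200, 0.8100) x3=(-0.6000, -1.6800, 1.5600)
step 1: x0=(0.2861, -1.5384, 0.2422) x1=(-0.0088, 0.7546, -1.4063) x2=(-0.7047, -0.7286, 0.7796) x3=(-0.5763, -1.7149, 1.5650)
step 2: x0=(0.2908, -1.5062, 0.2655) x1=(-0.0276, 0.7587, -1.4522) x2=(-0.6884, -0.7389, 0.7496) x3=(-0.5524, -1.7488, 1.5686)
step 3: x0=(0.2941, -1.4732, 0.2899) x1=(-0.0465, 0.7624, -1.4975) x2=(-0.6711, -0.7510, 0.7200) x3=(-0.5281, -1.7816, 1.5707)
step 4: x0=(0.2959, -1.4396, 0.3156) x1=(-0.0654, 0.7657, -1.5424) x2=(-0.6528, -0.7647, 0.6908) x3=(-0.5036, -1.8133, 1.5715)
step 5: x0=(0.2959, -1.4053, 0.3424) x1=(-0.0844, 0.7686, -1.5869) x2=(-0.6333, -0.7800, 0.6619) x3=(-0.4787, -1.8440, 1.5708)
step 6: x0=(0.2943, -1.3705, 0.3704) x1=(-0.1034, 0.7711, -1.6308) x2=(-0.6125, -0.7970, 0.6333) x3=(-0.4535, -1.8736, 1.5688)
step 7: x0=(0.2906, -1.3350, 0.3996) x1=(-0.1225, 0.7732, -1.6743) x2=(-0.5903, -0.8155, 0.6051) x3=(-0.4280, -1.9022, 1.5654)
step 8: x0=(0.2848, -1.2990, 0.4300) x1=(-0.1415, 0.7749, -1.7174) x2=(-0.5665, -0.8358, 0.5771) x3=(-0.4022, -1.9297, 1.5607)
step 9: x0=(0.2767, -1.2625, 0.4615) x1=(-0.1606, 0.7763, -1.7600) x2=(-0.5408, -0.8577, 0.5494) x3=(-0.3761, -1.9561, 1.5547)
step 10: x0=(0.2659, -1.2254, 0.4941) x1=(-0.1797, 0.7772, -1.8021) x2=(-0.5131, -0.8813, 0.5222) x3=(-0.3497, -1.9814, 1.5474)
step 11: x0=(0.2520, -1.1878, 0.5275) x1=(-0.1988, 0.7779, -1.8438) x2=(-0.4829, -0.9066, 0.4954) x3=(-0.3230, -2.0056, 1.5387)
step 12: x0=(0.2347, -1.1498, 0.5617) x1=(-0.2180, 0.7782, -1.8851) x2=(-0.4498, -0.9337, 0.4694) x3=(-0.2961, -2.0286, 1.5287)
step 13: x0=(0.2135, -1.1114, 0.5962) x1=(-0.2371, 0.7781, -1.9259) x2=(-0.4134, -0.9625, 0.4444) x3=(-0.2688, -2.0503, 1.5175)
step 14: x0=(0.1876, -1.0729, 0.6304) x1=(-0.2561, 0.7778, -1.9663) x2=(-0.3729, -0.9930, 0.4210) x3=(-0.2414, -2.0708, 1.5050)
step 15: x0=(0.1564, -1.0347, 0.6636) x1=(-0.2752, 0.7771, -2.0063) x2=(-0.3277, -1.0247, 0.3999) x3=(-0.2137, -2.0900, 1.4913)
step 16: x0=(0.1193, -0.9973, 0.6945) x1=(-0.2943, 0.7761, -2.0459) x2=(-0.2773, -1.0573, 0.3823) x3=(-0.1858, -2.1078, 1.4763)
step 17: x0=(0.0762, -0.9619, 0.7215) x1=(-0.3133, 0.7748, -2.0851) x2=(-0.2213, -1.0897, 0.3696) x3=(-0.1578, -2.1243, 1.4601)
step 18: x0=(0.0277, -0.9297, 0.7431) x1=(-0.3323, 0.7732, -2.1238) x2=(-0.1603, -1.1208, 0.3634) x3=(-0.1296, -2.1393, 1.4427)
step 19: x0=(-0.0246, -0.9023, 0.7580) x1=(-0.3513, 0.7713, -2.1622) x2=(-0.0960, -1.1491, 0.3648) x3=(-0.1014, -2.1529, 1.4242)
step 20: x0=(-0.0782, -0.8805, 0.7663) x1=(-0.3702, 0.7692, -2.2001) x2=(-0.0305, -1.1739, 0.3738) x3=(-0.0731, -2.1650, 1.4045)
step 21: x0=(-0.1311, -0.8645, 0.7688) x1=(-0.3891, 0.7668, -2.2377) x2=(0.0342, -1.1952, 0.3895) x3=(-0.0449, -2.1756, 1.3837)
step 22: x0=(-0.1819, -0.8538, 0.7669) x1=(-0.4079, 0.7641, -2.2750) x2=(0.0968, -1.2133, 0.4107) x3=(-0.0166, -2.1847, 1.3617)
step 23: x0=(-0.2297, -0.8478, 0.7618) x1=(-0.4267, 0.7612, -2.3118) x2=(0.1567, -1.2290, 0.4361) x3=(0.0117, -2.1922, 1.3386)
step 24: x0=(-0.2745, -0.8457, 0.7546) x1=(-0.4455, 0.7580, -2.3483) x2=(0.2136, -1.2431, 0.4648) x3=(0.0399, -2.1982, 1.3143)
step 25: x0=(-0.3163, -0.8469, 0.7461) x1=(-0.4642, 0.7546, -2.3844) x2=(0.2676, -1.2562, 0.4960) x3=(0.0681, -2.2025, 1.2889)
step 26: x0=(-0.3552, -0.8509, 0.7368) x1=(-0.4828, 0.7510, -2.4202) x2=(0.3188, -1.2689, 0.5292) x3=(0.0963, -2.2051, 1.2624)
step 27: x0=(-0.3915, -0.8574, 0.7270) x1=(-0.5014, 0.7471, -2.4557) x2=(0.3674, -1.2816, 0.5641) x3=(0.1245, -2.2059, 1.2347)
step 28: x0=(-0.4253, -0.8660, 0.7169) x1=(-0.5200, 0.7431, -2.4908) x2=(0.4135, -1.2948, 0.6006) x3=(0.1527, -2.2049, 1.2059)
step 29: x0=(-0.4567, -0.8766, 0.7069) x1=(-0.5385, 0.7388, -2.5256) x2=(0.4573, -1.3089, 0.6384) x3=(0.1809, -2.2020, 1.1759)
step 30: x0=(-0.4860, -0.8888, 0.6968) x1=(-0.5569, 0.7343, -2.5601) x2=(0.4989, -1.3242, 0.6773) x3=(0.2092, -2.1970, 1.1448)
step 31: x0=(-0.5133, -0.9027, 0.6870) x1=(-0.5753, 0.7297, -2.5943) x2=(0.5382, -1.3410, 0.7174) x3=(0.2377, -2.1898, 1.1127)
step 32: x0=(-0.5387, -0.9180, 0.6773) x1=(-0.5936, 0.7248, -2.6281) x2=(0.5753, -1.3598, 0.7586) x3=(0.2663, -2.1802, 1.0794)
step 33: x0=(-0.5622, -0.9347, 0.6678) x1=(-0.6119, 0.7197, -2.6616) x2=(0.6101, -1.3810, 0.8006) x3=(0.2953, -2.1680, 1.0451)
step 34: x0=(-0.5840, -0.9527, 0.6586) x1=(-0.6301, 0.7145, -2.6949) x2=(0.6425, -1.4050, 0.8435) x3=(0.3247, -2.1530, 1.0099)

no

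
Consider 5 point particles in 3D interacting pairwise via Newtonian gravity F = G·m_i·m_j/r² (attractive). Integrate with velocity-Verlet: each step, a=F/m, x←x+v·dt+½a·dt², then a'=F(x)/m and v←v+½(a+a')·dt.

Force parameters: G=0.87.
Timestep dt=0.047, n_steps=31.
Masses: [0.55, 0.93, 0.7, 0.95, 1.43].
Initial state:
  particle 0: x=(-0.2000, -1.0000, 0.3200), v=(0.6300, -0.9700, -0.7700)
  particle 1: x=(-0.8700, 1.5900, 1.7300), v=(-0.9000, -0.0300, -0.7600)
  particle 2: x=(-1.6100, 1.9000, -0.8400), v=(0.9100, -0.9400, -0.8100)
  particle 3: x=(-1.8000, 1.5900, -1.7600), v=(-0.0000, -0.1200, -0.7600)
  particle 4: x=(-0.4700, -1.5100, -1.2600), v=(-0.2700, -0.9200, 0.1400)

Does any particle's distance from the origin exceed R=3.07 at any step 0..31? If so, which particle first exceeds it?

step 0: x0=(-0.2000, -1.0000, 0.3200) x1=(-0.8700, 1.5900, 1.7300) x2=(-1.6100, 1.9000, -0.8400) x3=(-1.8000, 1.5900, -1.7600) x4=(-0.4700, -1.5100, -1.2600)
step 1: x0=(-0.1705, -1.0456, 0.2833) x1=(-0.9123, 1.5885, 1.6940) x2=(-1.5673, 1.8554, -0.8788) x3=(-1.7998, 1.5844, -1.7950) x4=(-0.4827, -1.5530, -1.2532)
step 2: x0=(-0.1414, -1.0911, 0.2457) x1=(-0.9547, 1.5868, 1.6576) x2=(-1.5249, 1.8099, -0.9191) x3=(-1.7991, 1.5790, -1.8284) x4=(-0.4954, -1.5956, -1.2460)
step 3: x0=(-0.1127, -1.1366, 0.2071) x1=(-0.9971, 1.5849, 1.6207) x2=(-1.4829, 1.7637, -0.9610) x3=(-1.7978, 1.5736, -1.8604) x4=(-0.5082, -1.6378, -1.2384)
step 4: x0=(-0.0844, -1.1821, 0.1674) x1=(-1.0395, 1.5829, 1.5834) x2=(-1.4414, 1.7168, -1.0044) x3=(-1.7960, 1.5683, -1.8908) x4=(-0.5209, -1.6795, -1.2303)
step 5: x0=(-0.0566, -1.2276, 0.1267) x1=(-1.0819, 1.5807, 1.5455) x2=(-1.4005, 1.6694, -1.0492) x3=(-1.7935, 1.5629, -1.9197) x4=(-0.5336, -1.7208, -1.2219)
step 6: x0=(-0.0292, -1.2733, 0.0848) x1=(-1.1244, 1.5782, 1.5072) x2=(-1.3602, 1.6213, -1.0956) x3=(-1.7902, 1.5575, -1.9470) x4=(-0.5463, -1.7616, -1.2129)
step 7: x0=(-0.0025, -1.3190, 0.0419) x1=(-1.1668, 1.5756, 1.4684) x2=(-1.3207, 1.5729, -1.1435) x3=(-1.7862, 1.5519, -1.9728) x4=(-0.5588, -1.8020, -1.2035)
step 8: x0=(0.0235, -1.3648, -0.0023) x1=(-1.2092, 1.5728, 1.4292) x2=(-1.2821, 1.5241, -1.1929) x3=(-1.7813, 1.5461, -1.9971) x4=(-0.5713, -1.8418, -1.1936)
step 9: x0=(0.0489, -1.4108, -0.0476) x1=(-1.2516, 1.5698, 1.3895) x2=(-1.2445, 1.4751, -1.2437) x3=(-1.7755, 1.5400, -2.0199) x4=(-0.5836, -1.8812, -1.1833)
step 10: x0=(0.0734, -1.4570, -0.0942) x1=(-1.2940, 1.5666, 1.3493) x2=(-1.2080, 1.4259, -1.2959) x3=(-1.7687, 1.5336, -2.0412) x4=(-0.5957, -1.9201, -1.1725)
step 11: x0=(0.0970, -1.5034, -0.1420) x1=(-1.3363, 1.5633, 1.3086) x2=(-1.1727, 1.3766, -1.3495) x3=(-1.7609, 1.5268, -2.0610) x4=(-0.6077, -1.9585, -1.1612)
step 12: x0=(0.1197, -1.5500, -0.1911) x1=(-1.3786, 1.5597, 1.2675) x2=(-1.1385, 1.3274, -1.4043) x3=(-1.7520, 1.5195, -2.0795) x4=(-0.6193, -1.9963, -1.1494)
step 13: x0=(0.1412, -1.5970, -0.2414) x1=(-1.4208, 1.5559, 1.2260) x2=(-1.1058, 1.2783, -1.4604) x3=(-1.7420, 1.5117, -2.0966) x4=(-0.6307, -2.0337, -1.1371)
step 14: x0=(0.1615, -1.6442, -0.2931) x1=(-1.4630, 1.5519, 1.1840) x2=(-1.0744, 1.2294, -1.5176) x3=(-1.7309, 1.5032, -2.1124) x4=(-0.6418, -2.0705, -1.1244)
step 15: x0=(0.1806, -1.6918, -0.3459) x1=(-1.5051, 1.5477, 1.1415) x2=(-1.0445, 1.1809, -1.5759) x3=(-1.7185, 1.4941, -2.1270) x4=(-0.6524, -2.1067, -1.1112)
step 16: x0=(0.1981, -1.7397, -0.4001) x1=(-1.5471, 1.5434, 1.0986) x2=(-1.0161, 1.1328, -1.6351) x3=(-1.7049, 1.4843, -2.1404) x4=(-0.6626, -2.1424, -1.0975)
step 17: x0=(0.2141, -1.7881, -0.4554) x1=(-1.5891, 1.5388, 1.0553) x2=(-0.9894, 1.0852, -1.6953) x3=(-1.6900, 1.4736, -2.1527) x4=(-0.6724, -2.1775, -1.0833)
step 18: x0=(0.2284, -1.8369, -0.5120) x1=(-1.6309, 1.5340, 1.0115) x2=(-0.9642, 1.0383, -1.7562) x3=(-1.6739, 1.4621, -2.1639) x4=(-0.6816, -2.2121, -1.0688)
step 19: x0=(0.2408, -1.8861, -0.5696) x1=(-1.6727, 1.5290, 0.9674) x2=(-0.9407, 0.9920, -1.8177) x3=(-1.6565, 1.4496, -2.1743) x4=(-0.6901, -2.2460, -1.0538)
step 20: x0=(0.2511, -1.9357, -0.6282) x1=(-1.7144, 1.5238, 0.9228) x2=(-0.9188, 0.9466, -1.8798) x3=(-1.6377, 1.4361, -2.1837) x4=(-0.6980, -2.2794, -1.0385)
step 21: x0=(0.2594, -1.9859, -0.6878) x1=(-1.7559, 1.5184, 0.8778) x2=(-0.8986, 0.9020, -1.9424) x3=(-1.6177, 1.4216, -2.1924) x4=(-0.7052, -2.3122, -1.0229)
step 22: x0=(0.2653, -2.0365, -0.7482) x1=(-1.7974, 1.5128, 0.8323) x2=(-0.8802, 0.8583, -2.0052) x3=(-1.5964, 1.4060, -2.2003) x4=(-0.7117, -2.3444, -1.0070)
step 23: x0=(0.2689, -2.0875, -0.8092) x1=(-1.8387, 1.5070, 0.7865) x2=(-0.8634, 0.8156, -2.0682) x3=(-1.5737, 1.3892, -2.2077) x4=(-0.7173, -2.3761, -0.9909)
step 24: x0=(0.2699, -2.1390, -0.8707) x1=(-1.8799, 1.5010, 0.7402) x2=(-0.8482, 0.7740, -2.1312) x3=(-1.5499, 1.3713, -2.2146) x4=(-0.7220, -2.4072, -0.9747)
step 25: x0=(0.2683, -2.1909, -0.9325) x1=(-1.9210, 1.4948, 0.6936) x2=(-0.8347, 0.7336, -2.1942) x3=(-1.5248, 1.3522, -2.2210) x4=(-0.7258, -2.4377, -0.9584)
step 26: x0=(0.2641, -2.2432, -0.9945) x1=(-1.9619, 1.4884, 0.6465) x2=(-0.8228, 0.6942, -2.2569) x3=(-1.4985, 1.3318, -2.2272) x4=(-0.7287, -2.4677, -0.9422)
step 27: x0=(0.2571, -2.2957, -1.0563) x1=(-2.0027, 1.4817, 0.5991) x2=(-0.8125, 0.6561, -2.3193) x3=(-1.4711, 1.3101, -2.2331) x4=(-0.7307, -2.4972, -0.9260)
step 28: x0=(0.2475, -2.3486, -1.1178) x1=(-2.0434, 1.4749, 0.5513) x2=(-0.8037, 0.6192, -2.3812) x3=(-1.4425, 1.2872, -2.2389) x4=(-0.7317, -2.5262, -0.9100)
step 29: x0=(0.2351, -2.4017, -1.1789) x1=(-2.0839, 1.4678, 0.5030) x2=(-0.7963, 0.5835, -2.4425) x3=(-1.4129, 1.2630, -2.2446) x4=(-0.7318, -2.5547, -0.8943)
step 30: x0=(0.2202, -2.4549, -1.2392) x1=(-2.1242, 1.4606, 0.4544) x2=(-0.7903, 0.5491, -2.5031) x3=(-1.3823, 1.2375, -2.2504) x4=(-0.7309, -2.5828, -0.8789)
step 31: x0=(0.2027, -2.5081, -1.2987) x1=(-2.1644, 1.4531, 0.4054) x2=(-0.7857, 0.5160, -2.5628) x3=(-1.3507, 1.2107, -2.2562) x4=(-0.7292, -2.6105, -0.8640)

yes, particle 3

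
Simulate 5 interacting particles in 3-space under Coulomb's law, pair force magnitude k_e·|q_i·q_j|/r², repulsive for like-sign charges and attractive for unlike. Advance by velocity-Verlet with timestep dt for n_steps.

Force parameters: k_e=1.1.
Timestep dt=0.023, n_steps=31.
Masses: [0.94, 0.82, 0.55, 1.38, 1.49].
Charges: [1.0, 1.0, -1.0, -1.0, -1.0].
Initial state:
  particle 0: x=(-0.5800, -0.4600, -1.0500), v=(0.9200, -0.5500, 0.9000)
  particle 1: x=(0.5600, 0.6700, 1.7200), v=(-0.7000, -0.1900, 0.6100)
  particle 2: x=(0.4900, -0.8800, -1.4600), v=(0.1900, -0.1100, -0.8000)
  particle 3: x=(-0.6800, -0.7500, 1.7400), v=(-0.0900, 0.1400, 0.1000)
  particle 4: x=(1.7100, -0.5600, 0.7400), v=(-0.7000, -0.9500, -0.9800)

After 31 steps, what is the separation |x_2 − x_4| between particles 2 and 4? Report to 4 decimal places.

2.1505

step 0: x0=(-0.5800, -0.4600, -1.0500) x1=(0.5600, 0.6700, 1.7200) x2=(0.4900, -0.8800, -1.4600) x3=(-0.6800, -0.7500, 1.7400) x4=(1.7100, -0.5600, 0.7400)
step 1: x0=(-0.5586, -0.4727, -1.0293) x1=(0.5439, 0.6655, 1.7340) x2=(0.4940, -0.8824, -1.4784) x3=(-0.6821, -0.7467, 1.7423) x4=(1.6939, -0.5818, 0.7175)
step 2: x0=(-0.5369, -0.4856, -1.0088) x1=(0.5278, 0.6607, 1.7479) x2=(0.4974, -0.8845, -1.4966) x3=(-0.6841, -0.7434, 1.7446) x4=(1.6778, -0.6035, 0.6950)
step 3: x0=(-0.5147, -0.4987, -0.9883) x1=(0.5117, 0.6557, 1.7617) x2=(0.5001, -0.8864, -1.5147) x3=(-0.6862, -0.7399, 1.7469) x4=(1.6616, -0.6252, 0.6726)
step 4: x0=(-0.4922, -0.5120, -0.9679) x1=(0.4956, 0.6504, 1.7755) x2=(0.5022, -0.8881, -1.5327) x3=(-0.6882, -0.7364, 1.7492) x4=(1.6455, -0.6468, 0.6503)
step 5: x0=(-0.4692, -0.5254, -0.9476) x1=(0.4794, 0.6448, 1.7891) x2=(0.5035, -0.8895, -1.5504) x3=(-0.6902, -0.7327, 1.7516) x4=(1.6293, -0.6683, 0.6279)
step 6: x0=(-0.4459, -0.5390, -0.9275) x1=(0.4632, 0.6390, 1.8027) x2=(0.5043, -0.8907, -1.5680) x3=(-0.6922, -0.7290, 1.7539) x4=(1.6132, -0.6898, 0.6057)
step 7: x0=(-0.4222, -0.5527, -0.9075) x1=(0.4470, 0.6329, 1.8162) x2=(0.5044, -0.8916, -1.5854) x3=(-0.6941, -0.7251, 1.7562) x4=(1.5970, -0.7112, 0.5835)
step 8: x0=(-0.3980, -0.5666, -0.8877) x1=(0.4307, 0.6266, 1.8297) x2=(0.5039, -0.8923, -1.6025) x3=(-0.6961, -0.7211, 1.7585) x4=(1.5808, -0.7325, 0.5613)
step 9: x0=(-0.3735, -0.5807, -0.8680) x1=(0.4144, 0.6200, 1.8430) x2=(0.5028, -0.8929, -1.6193) x3=(-0.6980, -0.7170, 1.7609) x4=(1.5646, -0.7538, 0.5392)
step 10: x0=(-0.3487, -0.5949, -0.8486) x1=(0.3981, 0.6131, 1.8563) x2=(0.5010, -0.8932, -1.6358) x3=(-0.6999, -0.7129, 1.7632) x4=(1.5484, -0.7750, 0.5171)
step 11: x0=(-0.3234, -0.6093, -0.8293) x1=(0.3816, 0.6060, 1.8695) x2=(0.4987, -0.8932, -1.6520) x3=(-0.7017, -0.7085, 1.7656) x4=(1.5321, -0.7961, 0.4950)
step 12: x0=(-0.2978, -0.6238, -0.8102) x1=(0.3652, 0.5986, 1.8827) x2=(0.4959, -0.8932, -1.6679) x3=(-0.7036, -0.7041, 1.7680) x4=(1.5159, -0.8173, 0.4730)
step 13: x0=(-0.2718, -0.6384, -0.7913) x1=(0.3486, 0.5910, 1.8957) x2=(0.4924, -0.8929, -1.6834) x3=(-0.7053, -0.6996, 1.7704) x4=(1.4996, -0.8383, 0.4510)
step 14: x0=(-0.2455, -0.6532, -0.7727) x1=(0.3320, 0.5830, 1.9087) x2=(0.4885, -0.8924, -1.6986) x3=(-0.7071, -0.6949, 1.7728) x4=(1.4833, -0.8593, 0.4290)
step 15: x0=(-0.2189, -0.6681, -0.7542) x1=(0.3152, 0.5749, 1.9216) x2=(0.4841, -0.8918, -1.7134) x3=(-0.7088, -0.6901, 1.7752) x4=(1.4670, -0.8803, 0.4071)
step 16: x0=(-0.1919, -0.6831, -0.7360) x1=(0.2984, 0.5664, 1.9345) x2=(0.4792, -0.8910, -1.7278) x3=(-0.7104, -0.6852, 1.7776) x4=(1.4506, -0.9012, 0.3852)
step 17: x0=(-0.1645, -0.6983, -0.7180) x1=(0.2815, 0.5577, 1.9472) x2=(0.4738, -0.8901, -1.7419) x3=(-0.7120, -0.6801, 1.7800) x4=(1.4343, -0.9220, 0.3633)
step 18: x0=(-0.1369, -0.7135, -0.7002) x1=(0.2645, 0.5488, 1.9599) x2=(0.4680, -0.8891, -1.7555) x3=(-0.7136, -0.6749, 1.7825) x4=(1.4178, -0.9429, 0.3414)
step 19: x0=(-0.1089, -0.7289, -0.6827) x1=(0.2474, 0.5395, 1.9725) x2=(0.4618, -0.8879, -1.7687) x3=(-0.7151, -0.6696, 1.7850) x4=(1.4014, -0.9636, 0.3196)
step 20: x0=(-0.0807, -0.7443, -0.6654) x1=(0.2301, 0.5300, 1.9851) x2=(0.4552, -0.8866, -1.7815) x3=(-0.7165, -0.6641, 1.7875) x4=(1.3849, -0.9844, 0.2977)
step 21: x0=(-0.0521, -0.7599, -0.6483) x1=(0.2127, 0.5202, 1.9975) x2=(0.4482, -0.8852, -1.7938) x3=(-0.7178, -0.6585, 1.7900) x4=(1.3683, -1.0051, 0.2759)
step 22: x0=(-0.0232, -0.7756, -0.6314) x1=(0.1952, 0.5101, 2.0099) x2=(0.4410, -0.8838, -1.8058) x3=(-0.7191, -0.6528, 1.7925) x4=(1.3517, -1.0257, 0.2541)
step 23: x0=(0.0059, -0.7913, -0.6147) x1=(0.1776, 0.4997, 2.0222) x2=(0.4334, -0.8822, -1.8173) x3=(-0.7203, -0.6468, 1.7951) x4=(1.3350, -1.0463, 0.2322)
step 24: x0=(0.0354, -0.8072, -0.5982) x1=(0.1598, 0.4891, 2.0344) x2=(0.4255, -0.8805, -1.8285) x3=(-0.7215, -0.6408, 1.7977) x4=(1.3182, -1.0669, 0.2104)
step 25: x0=(0.0652, -0.8231, -0.5819) x1=(0.1419, 0.4781, 2.0465) x2=(0.4174, -0.8788, -1.8392) x3=(-0.7225, -0.6345, 1.8004) x4=(1.3014, -1.0874, 0.1885)
step 26: x0=(0.0952, -0.8391, -0.5658) x1=(0.1238, 0.4668, 2.0585) x2=(0.4090, -0.8770, -1.8496) x3=(-0.7235, -0.6281, 1.8031) x4=(1.2844, -1.1079, 0.1667)
step 27: x0=(0.1256, -0.8552, -0.5498) x1=(0.1055, 0.4553, 2.0705) x2=(0.4005, -0.8752, -1.8596) x3=(-0.7243, -0.6215, 1.8058) x4=(1.2674, -1.1283, 0.1448)
step 28: x0=(0.1563, -0.8715, -0.5340) x1=(0.0870, 0.4434, 2.0823) x2=(0.3917, -0.8733, -1.8692) x3=(-0.7251, -0.6148, 1.8085) x4=(1.2502, -1.1487, 0.1228)
step 29: x0=(0.1873, -0.8878, -0.5183) x1=(0.0684, 0.4311, 2.0940) x2=(0.3828, -0.8714, -1.8784) x3=(-0.7257, -0.6078, 1.8114) x4=(1.2329, -1.1690, 0.1009)
step 30: x0=(0.2186, -0.9042, -0.5027) x1=(0.0496, 0.4186, 2.1056) x2=(0.3737, -0.8694, -1.8873) x3=(-0.7263, -0.6007, 1.8142) x4=(1.2154, -1.1892, 0.0789)
step 31: x0=(0.2504, -0.9207, -0.4872) x1=(0.0305, 0.4057, 2.1171) x2=(0.3645, -0.8674, -1.8959) x3=(-0.7267, -0.5933, 1.8172) x4=(1.1978, -1.2094, 0.0568)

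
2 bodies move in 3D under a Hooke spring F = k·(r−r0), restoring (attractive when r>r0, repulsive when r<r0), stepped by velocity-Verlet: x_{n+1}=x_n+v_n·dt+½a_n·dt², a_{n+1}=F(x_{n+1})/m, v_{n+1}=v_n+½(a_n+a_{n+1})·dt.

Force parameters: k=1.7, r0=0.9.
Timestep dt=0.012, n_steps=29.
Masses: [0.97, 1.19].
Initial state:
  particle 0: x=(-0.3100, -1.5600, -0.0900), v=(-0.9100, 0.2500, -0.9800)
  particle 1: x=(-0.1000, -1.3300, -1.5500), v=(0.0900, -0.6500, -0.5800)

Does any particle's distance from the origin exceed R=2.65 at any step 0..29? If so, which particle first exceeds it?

no

step 0: x0=(-0.3100, -1.5600, -0.0900) x1=(-0.1000, -1.3300, -1.5500)
step 1: x0=(-0.3209, -1.5570, -0.1018) x1=(-0.0989, -1.3378, -1.5569)
step 2: x0=(-0.3318, -1.5540, -0.1138) x1=(-0.0979, -1.3456, -1.5637)
step 3: x0=(-0.3427, -1.5509, -0.1259) x1=(-0.0968, -1.3535, -1.5703)
step 4: x0=(-0.3535, -1.5478, -0.1382) x1=(-0.0958, -1.3613, -1.5769)
step 5: x0=(-0.3643, -1.5447, -0.1506) x1=(-0.0948, -1.3692, -1.5833)
step 6: x0=(-0.3751, -1.5416, -0.1632) x1=(-0.0939, -1.3771, -1.5896)
step 7: x0=(-0.3859, -1.5385, -0.1758) x1=(-0.0929, -1.3850, -1.5959)
step 8: x0=(-0.3966, -1.5354, -0.1887) x1=(-0.0920, -1.3929, -1.6019)
step 9: x0=(-0.4073, -1.5322, -0.2016) x1=(-0.0911, -1.4008, -1.6079)
step 10: x0=(-0.4180, -1.5290, -0.2147) x1=(-0.0902, -1.4088, -1.6138)
step 11: x0=(-0.4286, -1.5259, -0.2279) x1=(-0.0893, -1.4167, -1.6196)
step 12: x0=(-0.4392, -1.5227, -0.2413) x1=(-0.0885, -1.4247, -1.6252)
step 13: x0=(-0.4498, -1.5195, -0.2548) x1=(-0.0877, -1.4326, -1.6308)
step 14: x0=(-0.4603, -1.5163, -0.2684) x1=(-0.0869, -1.4406, -1.6362)
step 15: x0=(-0.4709, -1.5131, -0.2821) x1=(-0.0862, -1.4486, -1.6416)
step 16: x0=(-0.4813, -1.5098, -0.2960) x1=(-0.0855, -1.4566, -1.6468)
step 17: x0=(-0.4918, -1.5066, -0.3100) x1=(-0.0848, -1.4645, -1.6520)
step 18: x0=(-0.5022, -1.5034, -0.3241) x1=(-0.0841, -1.4725, -1.6570)
step 19: x0=(-0.5125, -1.5002, -0.3383) x1=(-0.0835, -1.4805, -1.6620)
step 20: x0=(-0.5229, -1.4969, -0.3527) x1=(-0.0829, -1.4885, -1.6668)
step 21: x0=(-0.5331, -1.4937, -0.3671) x1=(-0.0824, -1.4965, -1.6716)
step 22: x0=(-0.5434, -1.4905, -0.3817) x1=(-0.0818, -1.5045, -1.6762)
step 23: x0=(-0.5536, -1.4872, -0.3964) x1=(-0.0813, -1.5125, -1.6808)
step 24: x0=(-0.5638, -1.4840, -0.4112) x1=(-0.0809, -1.5204, -1.6853)
step 25: x0=(-0.5739, -1.4808, -0.4261) x1=(-0.0804, -1.5284, -1.6897)
step 26: x0=(-0.5840, -1.4776, -0.4411) x1=(-0.0800, -1.5364, -1.6940)
step 27: x0=(-0.5940, -1.4744, -0.4562) x1=(-0.0797, -1.5444, -1.6982)
step 28: x0=(-0.6040, -1.4711, -0.4715) x1=(-0.0793, -1.5524, -1.7023)
step 29: x0=(-0.6140, -1.4679, -0.4868) x1=(-0.0791, -1.5603, -1.7064)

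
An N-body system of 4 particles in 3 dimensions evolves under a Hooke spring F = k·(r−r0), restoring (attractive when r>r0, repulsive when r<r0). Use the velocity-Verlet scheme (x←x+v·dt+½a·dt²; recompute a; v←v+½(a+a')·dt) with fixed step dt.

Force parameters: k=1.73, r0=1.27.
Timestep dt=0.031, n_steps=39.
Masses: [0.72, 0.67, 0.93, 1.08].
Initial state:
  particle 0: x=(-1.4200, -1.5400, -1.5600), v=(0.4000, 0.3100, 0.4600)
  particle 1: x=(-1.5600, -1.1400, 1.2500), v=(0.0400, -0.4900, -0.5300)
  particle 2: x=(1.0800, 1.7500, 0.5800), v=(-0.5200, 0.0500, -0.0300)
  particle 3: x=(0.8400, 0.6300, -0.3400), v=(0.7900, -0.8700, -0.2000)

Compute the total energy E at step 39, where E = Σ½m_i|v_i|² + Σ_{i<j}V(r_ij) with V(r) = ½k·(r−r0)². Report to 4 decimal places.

27.2480

step 0: x0=(-1.4200, -1.5400, -1.5600) x1=(-1.5600, -1.1400, 1.2500) x2=(1.0800, 1.7500, 0.5800) x3=(0.8400, 0.6300, -0.3400)
step 1: x0=(-1.4040, -1.5258, -1.5413) x1=(-1.5546, -1.1517, 1.2298) x2=(1.0606, 1.7475, 0.5780) x3=(0.8623, 0.6013, -0.3459)
step 2: x0=(-1.3808, -1.5026, -1.5138) x1=(-1.5408, -1.1562, 1.2024) x2=(1.0348, 1.7370, 0.5738) x3=(0.8801, 0.5691, -0.3513)
step 3: x0=(-1.3505, -1.4707, -1.4778) x1=(-1.5188, -1.1537, 1.1679) x2=(1.0028, 1.7185, 0.5674) x3=(0.8936, 0.5335, -0.3560)
step 4: x0=(-1.3135, -1.4303, -1.4337) x1=(-1.4886, -1.1443, 1.1266) x2=(0.9646, 1.6921, 0.5588) x3=(0.9026, 0.4948, -0.3601)
step 5: x0=(-1.2699, -1.3819, -1.3819) x1=(-1.4506, -1.1280, 1.0789) x2=(0.9207, 1.6580, 0.5481) x3=(0.9075, 0.4531, -0.3636)
step 6: x0=(-1.2201, -1.3258, -1.3228) x1=(-1.4049, -1.1052, 1.0252) x2=(0.8712, 1.6165, 0.5354) x3=(0.9082, 0.4086, -0.3664)
step 7: x0=(-1.1643, -1.2625, -1.2570) x1=(-1.3520, -1.0760, 0.9659) x2=(0.8165, 1.5680, 0.5208) x3=(0.9049, 0.3615, -0.3686)
step 8: x0=(-1.1031, -1.1926, -1.1851) x1=(-1.2923, -1.0409, 0.9017) x2=(0.7571, 1.5127, 0.5042) x3=(0.8979, 0.3120, -0.3701)
step 9: x0=(-1.0369, -1.1167, -1.1078) x1=(-1.2262, -1.0001, 0.8331) x2=(0.6932, 1.4511, 0.4859) x3=(0.8874, 0.2605, -0.3710)
step 10: x0=(-0.9661, -1.0354, -1.0257) x1=(-1.1544, -0.9541, 0.7606) x2=(0.6254, 1.3837, 0.4659) x3=(0.8737, 0.2072, -0.3712)
step 11: x0=(-0.8912, -0.9493, -0.9396) x1=(-1.0773, -0.9034, 0.6851) x2=(0.5541, 1.3110, 0.4443) x3=(0.8570, 0.1523, -0.3709)
step 12: x0=(-0.8129, -0.8591, -0.8503) x1=(-0.9956, -0.8485, 0.6070) x2=(0.4798, 1.2336, 0.4214) x3=(0.8377, 0.0961, -0.3699)
step 13: x0=(-0.7317, -0.7656, -0.7586) x1=(-0.9100, -0.7900, 0.5271) x2=(0.4029, 1.1520, 0.3973) x3=(0.8163, 0.0390, -0.3684)
step 14: x0=(-0.6481, -0.6693, -0.6652) x1=(-0.8212, -0.7284, 0.4462) x2=(0.3241, 1.0669, 0.3721) x3=(0.7930, -0.0188, -0.3665)
step 15: x0=(-0.5629, -0.5709, -0.5710) x1=(-0.7299, -0.6645, 0.3648) x2=(0.2438, 0.9791, 0.3461) x3=(0.7683, -0.0770, -0.3640)
step 16: x0=(-0.4764, -0.4710, -0.4767) x1=(-0.6368, -0.5988, 0.2836) x2=(0.1624, 0.8891, 0.3194) x3=(0.7427, -0.1354, -0.3613)
step 17: x0=(-0.3894, -0.3702, -0.3830) x1=(-0.5429, -0.5322, 0.2033) x2=(0.0805, 0.7977, 0.2922) x3=(0.7166, -0.1939, -0.3582)
step 18: x0=(-0.3023, -0.2688, -0.2905) x1=(-0.4488, -0.4655, 0.1244) x2=(-0.0016, 0.7056, 0.2648) x3=(0.6905, -0.2524, -0.3550)
step 19: x0=(-0.2152, -0.1668, -0.1996) x1=(-0.3553, -0.3996, 0.0472) x2=(-0.0836, 0.6137, 0.2374) x3=(0.6647, -0.3107, -0.3518)
step 20: x0=(-0.1284, -0.0641, -0.1104) x1=(-0.2632, -0.3356, -0.0285) x2=(-0.1654, 0.5226, 0.2104) x3=(0.6397, -0.3691, -0.3487)
step 21: x0=(-0.0413, 0.0396, -0.0222) x1=(-0.1729, -0.2745, -0.1035) x2=(-0.2471, 0.4330, 0.1840) x3=(0.6157, -0.4276, -0.3460)
step 22: x0=(0.0466, 0.1443, 0.0661) x1=(-0.0844, -0.2165, -0.1792) x2=(-0.3294, 0.3453, 0.1586) x3=(0.5927, -0.4865, -0.3436)
step 23: x0=(0.1362, 0.2501, 0.1553) x1=(0.0028, -0.1607, -0.2564) x2=(-0.4132, 0.2590, 0.1338) x3=(0.5707, -0.5460, -0.3416)
step 24: x0=(0.2276, 0.3574, 0.2459) x1=(0.0893, -0.1061, -0.3353) x2=(-0.4988, 0.1732, 0.1096) x3=(0.5494, -0.6062, -0.3398)
step 25: x0=(0.3203, 0.4659, 0.3378) x1=(0.1755, -0.0516, -0.4159) x2=(-0.5858, 0.0874, 0.0855) x3=(0.5287, -0.6671, -0.3381)
step 26: x0=(0.4137, 0.5749, 0.4304) x1=(0.2616, 0.0035, -0.4978) x2=(-0.6735, 0.0014, 0.0617) x3=(0.5082, -0.7286, -0.3361)
step 27: x0=(0.5071, 0.6836, 0.5230) x1=(0.3476, 0.0595, -0.5805) x2=(-0.7611, -0.0847, 0.0379) x3=(0.4877, -0.7902, -0.3338)
step 28: x0=(0.6000, 0.7912, 0.6149) x1=(0.4335, 0.1163, -0.6635) x2=(-0.8481, -0.1708, 0.0142) x3=(0.4670, -0.8517, -0.3308)
step 29: x0=(0.6917, 0.8965, 0.7052) x1=(0.5189, 0.1738, -0.7460) x2=(-0.9335, -0.2565, -0.0095) x3=(0.4461, -0.9125, -0.3272)
step 30: x0=(0.7815, 0.9988, 0.7933) x1=(0.6036, 0.2318, -0.8274) x2=(-1.0167, -0.3414, -0.0331) x3=(0.4249, -0.9722, -0.3228)
step 31: x0=(0.8690, 1.0971, 0.8781) x1=(0.6871, 0.2896, -0.9069) x2=(-1.0968, -0.4250, -0.0565) x3=(0.4035, -1.0303, -0.3175)
step 32: x0=(0.9534, 1.1905, 0.9591) x1=(0.7689, 0.3471, -0.9837) x2=(-1.1733, -0.5070, -0.0798) x3=(0.3820, -1.0862, -0.3114)
step 33: x0=(1.0342, 1.2781, 1.0353) x1=(0.8485, 0.4037, -1.0573) x2=(-1.2454, -0.5868, -0.1029) x3=(0.3605, -1.1397, -0.3044)
step 34: x0=(1.1107, 1.3592, 1.1061) x1=(0.9253, 0.4589, -1.1269) x2=(-1.3125, -0.6640, -0.1257) x3=(0.3391, -1.1901, -0.2965)
step 35: x0=(1.1826, 1.4330, 1.1708) x1=(0.9990, 0.5122, -1.1918) x2=(-1.3739, -0.7381, -0.1482) x3=(0.3181, -1.2372, -0.2878)
step 36: x0=(1.2492, 1.4987, 1.2288) x1=(1.0689, 0.5633, -1.2514) x2=(-1.4292, -0.8088, -0.1702) x3=(0.2976, -1.2806, -0.2781)
step 37: x0=(1.3101, 1.5559, 1.2796) x1=(1.1347, 0.6117, -1.3053) x2=(-1.4778, -0.8755, -0.1917) x3=(0.2776, -1.3199, -0.2677)
step 38: x0=(1.3649, 1.6039, 1.3225) x1=(1.1958, 0.6569, -1.3528) x2=(-1.5192, -0.9378, -0.2128) x3=(0.2585, -1.3549, -0.2564)
step 39: x0=(1.4132, 1.6422, 1.3572) x1=(1.2518, 0.6985, -1.3935) x2=(-1.5531, -0.9955, -0.2331) x3=(0.2403, -1.3852, -0.2444)
step 0 velocities: v0=(0.4000, 0.3100, 0.4600) v1=(0.0400, -0.4900, -0.5300) v2=(-0.5200, 0.0500, -0.0300) v3=(0.7900, -0.8700, -0.2000)
step 0: KE=1.2381, PE=26.0204, E=27.2585
step 39 velocities: v0=(1.4502, 1.0739, 0.9822) v1=(1.7181, 1.2777, -1.2002) v2=(-0.9650, -1.7796, -0.6468) v3=(-0.5680, -0.9004, 0.3988)
step 39: KE=6.3358, PE=20.9122, E=27.2480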